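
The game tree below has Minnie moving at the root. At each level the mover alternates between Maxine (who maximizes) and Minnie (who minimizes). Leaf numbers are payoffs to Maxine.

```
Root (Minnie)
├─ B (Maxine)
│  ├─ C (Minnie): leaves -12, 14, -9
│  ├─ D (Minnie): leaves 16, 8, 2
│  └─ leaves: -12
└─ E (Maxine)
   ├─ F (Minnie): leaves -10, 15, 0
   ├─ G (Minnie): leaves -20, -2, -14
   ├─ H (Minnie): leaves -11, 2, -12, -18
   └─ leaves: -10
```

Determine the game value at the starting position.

C (Minnie): min(-12, 14, -9) = -12
D (Minnie): min(16, 8, 2) = 2
B (Maxine): max(-12, 2, -12) = 2
F (Minnie): min(-10, 15, 0) = -10
G (Minnie): min(-20, -2, -14) = -20
H (Minnie): min(-11, 2, -12, -18) = -18
E (Maxine): max(-10, -20, -18, -10) = -10
Root (Minnie): min(2, -10) = -10

-10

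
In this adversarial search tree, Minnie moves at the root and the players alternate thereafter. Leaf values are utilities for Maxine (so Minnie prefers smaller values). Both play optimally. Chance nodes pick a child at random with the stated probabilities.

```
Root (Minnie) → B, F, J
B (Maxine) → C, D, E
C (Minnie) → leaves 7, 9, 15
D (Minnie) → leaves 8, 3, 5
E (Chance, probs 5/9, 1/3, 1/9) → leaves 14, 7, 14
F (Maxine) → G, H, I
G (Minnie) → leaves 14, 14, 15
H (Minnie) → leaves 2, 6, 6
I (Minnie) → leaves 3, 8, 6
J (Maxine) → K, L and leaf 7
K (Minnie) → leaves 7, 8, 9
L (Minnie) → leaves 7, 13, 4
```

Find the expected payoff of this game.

C (Minnie): min(7, 9, 15) = 7
D (Minnie): min(8, 3, 5) = 3
E (Chance): 5/9·14 + 1/3·7 + 1/9·14 = 11.67
B (Maxine): max(7, 3, 11.67) = 11.67
G (Minnie): min(14, 14, 15) = 14
H (Minnie): min(2, 6, 6) = 2
I (Minnie): min(3, 8, 6) = 3
F (Maxine): max(14, 2, 3) = 14
K (Minnie): min(7, 8, 9) = 7
L (Minnie): min(7, 13, 4) = 4
J (Maxine): max(7, 4, 7) = 7
Root (Minnie): min(11.67, 14, 7) = 7

7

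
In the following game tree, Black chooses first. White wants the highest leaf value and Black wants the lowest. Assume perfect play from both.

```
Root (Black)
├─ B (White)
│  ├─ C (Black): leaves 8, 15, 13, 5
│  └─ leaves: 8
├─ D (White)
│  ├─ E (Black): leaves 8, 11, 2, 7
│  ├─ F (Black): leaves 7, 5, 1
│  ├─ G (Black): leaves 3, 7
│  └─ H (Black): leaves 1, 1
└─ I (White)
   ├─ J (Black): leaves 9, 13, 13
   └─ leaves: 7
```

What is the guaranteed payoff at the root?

C (Black): min(8, 15, 13, 5) = 5
B (White): max(5, 8) = 8
E (Black): min(8, 11, 2, 7) = 2
F (Black): min(7, 5, 1) = 1
G (Black): min(3, 7) = 3
H (Black): min(1, 1) = 1
D (White): max(2, 1, 3, 1) = 3
J (Black): min(9, 13, 13) = 9
I (White): max(9, 7) = 9
Root (Black): min(8, 3, 9) = 3

3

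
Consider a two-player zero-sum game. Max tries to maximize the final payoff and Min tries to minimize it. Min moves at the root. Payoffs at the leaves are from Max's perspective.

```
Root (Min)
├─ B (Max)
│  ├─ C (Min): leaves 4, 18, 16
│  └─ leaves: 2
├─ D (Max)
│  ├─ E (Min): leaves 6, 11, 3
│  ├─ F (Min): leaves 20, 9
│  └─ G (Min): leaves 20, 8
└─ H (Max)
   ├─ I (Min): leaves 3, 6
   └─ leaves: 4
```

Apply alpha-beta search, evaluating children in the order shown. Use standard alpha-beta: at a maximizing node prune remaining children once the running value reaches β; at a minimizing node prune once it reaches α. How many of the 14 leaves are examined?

C [α=-∞,β=+∞]: v=4
B [α=-∞,β=+∞]: v=4
E [α=-∞,β=4]: v=3
F [α=3,β=4]: v=9
D [α=-∞,β=4]: v=9 after child 2 ≥ β → β-cutoff, skip 1
I [α=-∞,β=4]: v=3
H [α=-∞,β=4]: v=4
Root [α=-∞,β=+∞]: v=4
Leaves evaluated: 12 of 14.

12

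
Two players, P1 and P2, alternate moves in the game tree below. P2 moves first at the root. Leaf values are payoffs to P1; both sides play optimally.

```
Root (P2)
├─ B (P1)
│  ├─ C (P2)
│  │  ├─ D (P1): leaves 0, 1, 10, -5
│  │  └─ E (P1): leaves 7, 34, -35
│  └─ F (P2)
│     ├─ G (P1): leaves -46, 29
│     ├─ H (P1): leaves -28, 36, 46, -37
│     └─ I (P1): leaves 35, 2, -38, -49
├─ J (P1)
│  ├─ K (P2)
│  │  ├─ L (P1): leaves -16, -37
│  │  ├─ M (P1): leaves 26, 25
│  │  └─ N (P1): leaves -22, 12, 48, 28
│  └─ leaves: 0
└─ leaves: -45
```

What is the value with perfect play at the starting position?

D (P1): max(0, 1, 10, -5) = 10
E (P1): max(7, 34, -35) = 34
C (P2): min(10, 34) = 10
G (P1): max(-46, 29) = 29
H (P1): max(-28, 36, 46, -37) = 46
I (P1): max(35, 2, -38, -49) = 35
F (P2): min(29, 46, 35) = 29
B (P1): max(10, 29) = 29
L (P1): max(-16, -37) = -16
M (P1): max(26, 25) = 26
N (P1): max(-22, 12, 48, 28) = 48
K (P2): min(-16, 26, 48) = -16
J (P1): max(-16, 0) = 0
Root (P2): min(29, 0, -45) = -45

-45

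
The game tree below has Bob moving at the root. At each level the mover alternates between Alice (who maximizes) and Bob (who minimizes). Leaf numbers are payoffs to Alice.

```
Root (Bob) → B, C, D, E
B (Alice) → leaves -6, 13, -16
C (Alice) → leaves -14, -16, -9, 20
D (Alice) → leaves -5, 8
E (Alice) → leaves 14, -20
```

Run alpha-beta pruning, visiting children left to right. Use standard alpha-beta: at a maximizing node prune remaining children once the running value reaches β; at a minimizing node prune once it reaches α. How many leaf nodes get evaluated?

10

B [α=-∞,β=+∞]: v=13
C [α=-∞,β=13]: v=20
D [α=-∞,β=13]: v=8
E [α=-∞,β=8]: v=14 after child 1 ≥ β → β-cutoff, skip 1
Root [α=-∞,β=+∞]: v=8
Leaves evaluated: 10 of 11.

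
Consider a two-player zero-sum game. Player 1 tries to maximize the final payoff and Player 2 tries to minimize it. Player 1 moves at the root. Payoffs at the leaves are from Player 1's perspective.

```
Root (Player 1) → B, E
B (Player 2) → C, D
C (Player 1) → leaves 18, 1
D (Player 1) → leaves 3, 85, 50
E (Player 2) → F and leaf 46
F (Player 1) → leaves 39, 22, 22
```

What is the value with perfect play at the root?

C (Player 1): max(18, 1) = 18
D (Player 1): max(3, 85, 50) = 85
B (Player 2): min(18, 85) = 18
F (Player 1): max(39, 22, 22) = 39
E (Player 2): min(39, 46) = 39
Root (Player 1): max(18, 39) = 39

39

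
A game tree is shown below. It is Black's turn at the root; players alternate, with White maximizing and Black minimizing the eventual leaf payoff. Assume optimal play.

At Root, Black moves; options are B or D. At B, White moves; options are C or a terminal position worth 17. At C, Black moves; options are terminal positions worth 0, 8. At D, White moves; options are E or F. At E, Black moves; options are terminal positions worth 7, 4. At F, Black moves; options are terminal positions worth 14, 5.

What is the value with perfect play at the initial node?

5

C (Black): min(0, 8) = 0
B (White): max(0, 17) = 17
E (Black): min(7, 4) = 4
F (Black): min(14, 5) = 5
D (White): max(4, 5) = 5
Root (Black): min(17, 5) = 5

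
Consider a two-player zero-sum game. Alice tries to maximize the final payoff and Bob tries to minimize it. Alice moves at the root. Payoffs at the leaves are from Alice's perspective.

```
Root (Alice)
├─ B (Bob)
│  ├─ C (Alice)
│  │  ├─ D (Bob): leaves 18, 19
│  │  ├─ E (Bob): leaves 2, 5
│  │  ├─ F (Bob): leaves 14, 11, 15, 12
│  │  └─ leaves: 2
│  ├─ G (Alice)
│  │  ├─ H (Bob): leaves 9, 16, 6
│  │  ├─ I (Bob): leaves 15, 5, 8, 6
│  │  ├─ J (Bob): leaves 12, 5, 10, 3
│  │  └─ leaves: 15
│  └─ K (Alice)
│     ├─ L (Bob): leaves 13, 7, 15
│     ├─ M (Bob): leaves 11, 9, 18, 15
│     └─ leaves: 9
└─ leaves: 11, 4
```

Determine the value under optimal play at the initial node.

D (Bob): min(18, 19) = 18
E (Bob): min(2, 5) = 2
F (Bob): min(14, 11, 15, 12) = 11
C (Alice): max(18, 2, 11, 2) = 18
H (Bob): min(9, 16, 6) = 6
I (Bob): min(15, 5, 8, 6) = 5
J (Bob): min(12, 5, 10, 3) = 3
G (Alice): max(6, 5, 3, 15) = 15
L (Bob): min(13, 7, 15) = 7
M (Bob): min(11, 9, 18, 15) = 9
K (Alice): max(7, 9, 9) = 9
B (Bob): min(18, 15, 9) = 9
Root (Alice): max(9, 11, 4) = 11

11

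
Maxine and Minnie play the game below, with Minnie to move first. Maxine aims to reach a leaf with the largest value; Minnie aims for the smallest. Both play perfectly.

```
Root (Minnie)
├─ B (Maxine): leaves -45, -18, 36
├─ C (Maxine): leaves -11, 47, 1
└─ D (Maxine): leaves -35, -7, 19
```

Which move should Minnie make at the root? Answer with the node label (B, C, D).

B (Maxine): max(-45, -18, 36) = 36
C (Maxine): max(-11, 47, 1) = 47
D (Maxine): max(-35, -7, 19) = 19
Root (Minnie): min(36, 47, 19) = 19
Minnie picks the child with the lowest value: D (value 19).

D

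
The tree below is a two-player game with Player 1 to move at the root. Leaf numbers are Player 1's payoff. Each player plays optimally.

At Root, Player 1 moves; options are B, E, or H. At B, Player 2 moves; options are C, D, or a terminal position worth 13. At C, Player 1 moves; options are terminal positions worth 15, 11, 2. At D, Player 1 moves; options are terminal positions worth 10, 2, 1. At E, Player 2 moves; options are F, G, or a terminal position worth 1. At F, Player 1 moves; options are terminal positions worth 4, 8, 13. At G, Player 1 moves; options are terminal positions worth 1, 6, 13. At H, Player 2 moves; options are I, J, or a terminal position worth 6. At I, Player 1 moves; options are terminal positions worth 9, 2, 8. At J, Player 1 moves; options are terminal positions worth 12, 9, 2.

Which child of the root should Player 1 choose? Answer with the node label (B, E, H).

C (Player 1): max(15, 11, 2) = 15
D (Player 1): max(10, 2, 1) = 10
B (Player 2): min(15, 10, 13) = 10
F (Player 1): max(4, 8, 13) = 13
G (Player 1): max(1, 6, 13) = 13
E (Player 2): min(13, 13, 1) = 1
I (Player 1): max(9, 2, 8) = 9
J (Player 1): max(12, 9, 2) = 12
H (Player 2): min(9, 12, 6) = 6
Root (Player 1): max(10, 1, 6) = 10
Player 1 picks the child with the highest value: B (value 10).

B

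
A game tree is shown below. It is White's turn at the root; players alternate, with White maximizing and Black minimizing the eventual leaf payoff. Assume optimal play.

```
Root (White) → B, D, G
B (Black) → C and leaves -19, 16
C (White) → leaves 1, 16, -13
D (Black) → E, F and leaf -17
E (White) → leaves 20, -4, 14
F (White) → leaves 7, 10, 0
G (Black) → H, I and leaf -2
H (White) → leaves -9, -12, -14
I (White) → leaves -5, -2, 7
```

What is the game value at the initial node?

C (White): max(1, 16, -13) = 16
B (Black): min(16, -19, 16) = -19
E (White): max(20, -4, 14) = 20
F (White): max(7, 10, 0) = 10
D (Black): min(20, 10, -17) = -17
H (White): max(-9, -12, -14) = -9
I (White): max(-5, -2, 7) = 7
G (Black): min(-9, 7, -2) = -9
Root (White): max(-19, -17, -9) = -9

-9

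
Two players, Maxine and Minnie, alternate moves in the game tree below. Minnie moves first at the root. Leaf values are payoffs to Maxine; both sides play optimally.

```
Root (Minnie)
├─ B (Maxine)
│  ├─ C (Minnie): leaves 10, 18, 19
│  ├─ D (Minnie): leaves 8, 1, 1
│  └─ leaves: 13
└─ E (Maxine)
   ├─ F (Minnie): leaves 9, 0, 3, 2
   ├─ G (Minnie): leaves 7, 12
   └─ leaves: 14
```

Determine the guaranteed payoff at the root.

C (Minnie): min(10, 18, 19) = 10
D (Minnie): min(8, 1, 1) = 1
B (Maxine): max(10, 1, 13) = 13
F (Minnie): min(9, 0, 3, 2) = 0
G (Minnie): min(7, 12) = 7
E (Maxine): max(0, 7, 14) = 14
Root (Minnie): min(13, 14) = 13

13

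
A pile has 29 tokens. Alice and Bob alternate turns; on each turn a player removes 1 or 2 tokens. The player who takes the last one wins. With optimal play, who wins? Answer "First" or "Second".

First

i:   0  1  2  3  4  5  6  7  8  9 10 11 12 13 14 15 16 17 18 19 20 21 22 23 24 25 26 27 28 29
     L  W  W  L  W  W  L  W  W  L  W  W  L  W  W  L  W  W  L  W  W  L  W  W  L  W  W  L  W  W
Position 29 is W, so the first player wins.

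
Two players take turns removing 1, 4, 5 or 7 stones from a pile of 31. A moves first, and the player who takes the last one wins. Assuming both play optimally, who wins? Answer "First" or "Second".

i:   0  1  2  3  4  5  6  7  8  9 10 11 12 13 14 15 16 17 18 19 20 21 22 23 24 25 26 27 28 29 30 31
     L  W  L  W  W  W  W  W  L  W  L  W  W  W  W  W  L  W  L  W  W  W  W  W  L  W  L  W  W  W  W  W
Position 31 is W, so the first player wins.

First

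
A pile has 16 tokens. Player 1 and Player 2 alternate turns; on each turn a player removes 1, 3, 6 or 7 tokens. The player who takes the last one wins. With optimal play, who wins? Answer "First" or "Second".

i:   0  1  2  3  4  5  6  7  8  9 10 11 12 13 14 15 16
     L  W  L  W  L  W  W  W  W  W  W  W  L  W  L  W  L
Position 16 is L, so the second player wins.

Second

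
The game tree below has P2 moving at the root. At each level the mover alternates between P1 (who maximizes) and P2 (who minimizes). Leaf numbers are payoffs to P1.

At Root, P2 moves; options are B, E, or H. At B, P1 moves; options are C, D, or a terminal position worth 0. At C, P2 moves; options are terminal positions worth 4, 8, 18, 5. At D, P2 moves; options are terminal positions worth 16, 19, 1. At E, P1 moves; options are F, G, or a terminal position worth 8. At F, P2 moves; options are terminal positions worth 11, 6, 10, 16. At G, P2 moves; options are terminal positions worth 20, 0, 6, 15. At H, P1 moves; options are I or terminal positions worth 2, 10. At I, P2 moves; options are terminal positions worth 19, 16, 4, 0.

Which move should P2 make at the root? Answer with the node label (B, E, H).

C (P2): min(4, 8, 18, 5) = 4
D (P2): min(16, 19, 1) = 1
B (P1): max(4, 1, 0) = 4
F (P2): min(11, 6, 10, 16) = 6
G (P2): min(20, 0, 6, 15) = 0
E (P1): max(6, 0, 8) = 8
I (P2): min(19, 16, 4, 0) = 0
H (P1): max(0, 2, 10) = 10
Root (P2): min(4, 8, 10) = 4
P2 picks the child with the lowest value: B (value 4).

B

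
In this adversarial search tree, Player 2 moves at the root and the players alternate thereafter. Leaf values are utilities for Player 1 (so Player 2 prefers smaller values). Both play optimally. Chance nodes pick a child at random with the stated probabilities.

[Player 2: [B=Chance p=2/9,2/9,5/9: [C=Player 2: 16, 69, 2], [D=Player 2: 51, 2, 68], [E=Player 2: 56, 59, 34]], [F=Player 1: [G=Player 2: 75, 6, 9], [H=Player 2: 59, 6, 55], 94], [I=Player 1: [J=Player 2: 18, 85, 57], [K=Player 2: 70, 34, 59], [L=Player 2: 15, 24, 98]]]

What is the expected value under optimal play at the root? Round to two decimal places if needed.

C (Player 2): min(16, 69, 2) = 2
D (Player 2): min(51, 2, 68) = 2
E (Player 2): min(56, 59, 34) = 34
B (Chance): 2/9·2 + 2/9·2 + 5/9·34 = 19.78
G (Player 2): min(75, 6, 9) = 6
H (Player 2): min(59, 6, 55) = 6
F (Player 1): max(6, 6, 94) = 94
J (Player 2): min(18, 85, 57) = 18
K (Player 2): min(70, 34, 59) = 34
L (Player 2): min(15, 24, 98) = 15
I (Player 1): max(18, 34, 15) = 34
Root (Player 2): min(19.78, 94, 34) = 19.78

19.78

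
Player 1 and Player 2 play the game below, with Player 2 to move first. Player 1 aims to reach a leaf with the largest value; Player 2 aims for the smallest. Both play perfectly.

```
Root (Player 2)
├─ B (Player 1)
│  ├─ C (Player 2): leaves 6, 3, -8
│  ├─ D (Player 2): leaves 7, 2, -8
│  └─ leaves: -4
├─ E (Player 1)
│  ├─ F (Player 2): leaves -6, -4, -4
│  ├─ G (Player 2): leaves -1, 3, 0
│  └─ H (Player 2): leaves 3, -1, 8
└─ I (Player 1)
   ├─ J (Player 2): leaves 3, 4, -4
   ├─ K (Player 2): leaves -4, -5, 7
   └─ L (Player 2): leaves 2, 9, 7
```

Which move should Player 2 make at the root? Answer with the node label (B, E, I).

C (Player 2): min(6, 3, -8) = -8
D (Player 2): min(7, 2, -8) = -8
B (Player 1): max(-8, -8, -4) = -4
F (Player 2): min(-6, -4, -4) = -6
G (Player 2): min(-1, 3, 0) = -1
H (Player 2): min(3, -1, 8) = -1
E (Player 1): max(-6, -1, -1) = -1
J (Player 2): min(3, 4, -4) = -4
K (Player 2): min(-4, -5, 7) = -5
L (Player 2): min(2, 9, 7) = 2
I (Player 1): max(-4, -5, 2) = 2
Root (Player 2): min(-4, -1, 2) = -4
Player 2 picks the child with the lowest value: B (value -4).

B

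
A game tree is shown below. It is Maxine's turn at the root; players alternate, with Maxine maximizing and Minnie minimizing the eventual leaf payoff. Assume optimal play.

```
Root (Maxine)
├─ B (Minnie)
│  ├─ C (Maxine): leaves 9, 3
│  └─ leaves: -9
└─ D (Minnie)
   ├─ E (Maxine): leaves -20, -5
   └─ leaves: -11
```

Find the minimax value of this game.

-9

C (Maxine): max(9, 3) = 9
B (Minnie): min(9, -9) = -9
E (Maxine): max(-20, -5) = -5
D (Minnie): min(-5, -11) = -11
Root (Maxine): max(-9, -11) = -9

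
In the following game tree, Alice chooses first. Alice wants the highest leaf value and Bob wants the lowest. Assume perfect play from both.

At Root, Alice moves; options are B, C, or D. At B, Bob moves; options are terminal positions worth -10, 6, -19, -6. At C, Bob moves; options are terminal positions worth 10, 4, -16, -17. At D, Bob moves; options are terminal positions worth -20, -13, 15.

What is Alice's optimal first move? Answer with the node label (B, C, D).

C

B (Bob): min(-10, 6, -19, -6) = -19
C (Bob): min(10, 4, -16, -17) = -17
D (Bob): min(-20, -13, 15) = -20
Root (Alice): max(-19, -17, -20) = -17
Alice picks the child with the highest value: C (value -17).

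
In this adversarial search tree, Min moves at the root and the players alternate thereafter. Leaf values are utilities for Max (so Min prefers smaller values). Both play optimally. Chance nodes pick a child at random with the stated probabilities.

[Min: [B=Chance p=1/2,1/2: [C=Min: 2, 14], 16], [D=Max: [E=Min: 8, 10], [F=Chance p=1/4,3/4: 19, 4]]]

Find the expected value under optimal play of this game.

C (Min): min(2, 14) = 2
B (Chance): 1/2·2 + 1/2·16 = 9
E (Min): min(8, 10) = 8
F (Chance): 1/4·19 + 3/4·4 = 7.75
D (Max): max(8, 7.75) = 8
Root (Min): min(9, 8) = 8

8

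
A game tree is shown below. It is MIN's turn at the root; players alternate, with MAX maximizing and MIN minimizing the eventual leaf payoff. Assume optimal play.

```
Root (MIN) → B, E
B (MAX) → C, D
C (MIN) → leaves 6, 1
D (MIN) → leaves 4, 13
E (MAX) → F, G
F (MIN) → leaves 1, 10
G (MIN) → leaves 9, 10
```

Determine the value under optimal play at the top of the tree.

4

C (MIN): min(6, 1) = 1
D (MIN): min(4, 13) = 4
B (MAX): max(1, 4) = 4
F (MIN): min(1, 10) = 1
G (MIN): min(9, 10) = 9
E (MAX): max(1, 9) = 9
Root (MIN): min(4, 9) = 4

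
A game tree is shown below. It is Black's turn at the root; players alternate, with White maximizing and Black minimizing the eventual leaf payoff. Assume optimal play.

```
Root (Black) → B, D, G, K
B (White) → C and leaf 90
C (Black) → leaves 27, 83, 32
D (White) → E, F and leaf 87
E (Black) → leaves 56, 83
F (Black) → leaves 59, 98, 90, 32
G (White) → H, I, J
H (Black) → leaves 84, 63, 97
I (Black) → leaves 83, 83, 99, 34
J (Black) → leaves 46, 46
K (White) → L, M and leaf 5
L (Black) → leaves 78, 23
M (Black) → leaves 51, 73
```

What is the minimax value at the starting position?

C (Black): min(27, 83, 32) = 27
B (White): max(27, 90) = 90
E (Black): min(56, 83) = 56
F (Black): min(59, 98, 90, 32) = 32
D (White): max(56, 32, 87) = 87
H (Black): min(84, 63, 97) = 63
I (Black): min(83, 83, 99, 34) = 34
J (Black): min(46, 46) = 46
G (White): max(63, 34, 46) = 63
L (Black): min(78, 23) = 23
M (Black): min(51, 73) = 51
K (White): max(23, 51, 5) = 51
Root (Black): min(90, 87, 63, 51) = 51

51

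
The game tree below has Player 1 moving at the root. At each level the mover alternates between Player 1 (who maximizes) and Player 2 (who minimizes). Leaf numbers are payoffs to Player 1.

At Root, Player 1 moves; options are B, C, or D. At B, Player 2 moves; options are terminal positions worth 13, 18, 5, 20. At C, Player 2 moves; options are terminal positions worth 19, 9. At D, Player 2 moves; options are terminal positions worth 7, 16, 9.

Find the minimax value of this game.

B (Player 2): min(13, 18, 5, 20) = 5
C (Player 2): min(19, 9) = 9
D (Player 2): min(7, 16, 9) = 7
Root (Player 1): max(5, 9, 7) = 9

9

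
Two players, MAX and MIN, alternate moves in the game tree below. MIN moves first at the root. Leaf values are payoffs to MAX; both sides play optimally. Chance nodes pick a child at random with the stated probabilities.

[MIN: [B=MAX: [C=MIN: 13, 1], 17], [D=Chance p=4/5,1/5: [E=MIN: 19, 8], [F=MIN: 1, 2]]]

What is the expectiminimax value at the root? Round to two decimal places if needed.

C (MIN): min(13, 1) = 1
B (MAX): max(1, 17) = 17
E (MIN): min(19, 8) = 8
F (MIN): min(1, 2) = 1
D (Chance): 4/5·8 + 1/5·1 = 6.6
Root (MIN): min(17, 6.6) = 6.6

6.6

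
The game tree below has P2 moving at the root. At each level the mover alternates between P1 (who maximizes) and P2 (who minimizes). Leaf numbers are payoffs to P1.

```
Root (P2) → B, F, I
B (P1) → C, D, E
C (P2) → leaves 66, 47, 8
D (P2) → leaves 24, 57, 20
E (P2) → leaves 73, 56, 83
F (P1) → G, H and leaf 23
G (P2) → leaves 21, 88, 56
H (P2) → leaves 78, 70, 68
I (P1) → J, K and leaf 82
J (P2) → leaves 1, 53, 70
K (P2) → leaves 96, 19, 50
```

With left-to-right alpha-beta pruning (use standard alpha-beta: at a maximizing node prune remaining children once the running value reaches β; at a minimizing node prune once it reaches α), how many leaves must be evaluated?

22

C [α=-∞,β=+∞]: v=8
D [α=8,β=+∞]: v=20
E [α=20,β=+∞]: v=56
B [α=-∞,β=+∞]: v=56
G [α=-∞,β=56]: v=21
H [α=21,β=56]: v=68
F [α=-∞,β=56]: v=68 after child 2 ≥ β → β-cutoff, skip 1
J [α=-∞,β=56]: v=1
K [α=1,β=56]: v=19
I [α=-∞,β=56]: v=82
Root [α=-∞,β=+∞]: v=56
Leaves evaluated: 22 of 23.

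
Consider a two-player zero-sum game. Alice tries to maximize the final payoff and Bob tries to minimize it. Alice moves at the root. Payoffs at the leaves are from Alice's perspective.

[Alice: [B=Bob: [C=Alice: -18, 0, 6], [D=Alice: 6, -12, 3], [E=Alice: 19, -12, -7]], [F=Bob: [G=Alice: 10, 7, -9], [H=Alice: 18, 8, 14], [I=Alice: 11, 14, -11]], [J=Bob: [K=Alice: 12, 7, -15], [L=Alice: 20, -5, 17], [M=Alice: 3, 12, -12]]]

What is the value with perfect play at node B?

C: max(-18, 0, 6) = 6
D: max(6, -12, 3) = 6
E: max(19, -12, -7) = 19
B: min(6, 6, 19) = 6

6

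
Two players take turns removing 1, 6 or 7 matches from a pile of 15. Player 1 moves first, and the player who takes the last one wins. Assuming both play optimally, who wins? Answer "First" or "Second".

First

Compute winning (W) and losing (L) positions by backward induction:
i:   0  1  2  3  4  5  6  7  8  9 10 11 12 13 14 15
     L  W  L  W  L  W  W  W  W  W  W  W  L  W  L  W
Position 15 is W, so the first player wins.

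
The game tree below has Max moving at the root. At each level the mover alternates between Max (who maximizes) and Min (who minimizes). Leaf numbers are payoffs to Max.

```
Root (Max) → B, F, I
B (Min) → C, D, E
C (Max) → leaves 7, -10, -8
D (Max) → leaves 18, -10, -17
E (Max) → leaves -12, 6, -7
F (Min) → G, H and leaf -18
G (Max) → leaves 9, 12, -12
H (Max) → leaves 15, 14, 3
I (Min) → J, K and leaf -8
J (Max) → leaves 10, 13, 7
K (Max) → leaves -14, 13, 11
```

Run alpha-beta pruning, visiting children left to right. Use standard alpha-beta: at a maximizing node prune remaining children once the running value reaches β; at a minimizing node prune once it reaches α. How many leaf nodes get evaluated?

C [α=-∞,β=+∞]: v=7
D [α=-∞,β=7]: v=18 after child 1 ≥ β → β-cutoff, skip 2
E [α=-∞,β=7]: v=6
B [α=-∞,β=+∞]: v=6
G [α=6,β=+∞]: v=12
H [α=6,β=12]: v=15 after child 1 ≥ β → β-cutoff, skip 2
F [α=6,β=+∞]: v=-18
J [α=6,β=+∞]: v=13
K [α=6,β=13]: v=13 after child 2 ≥ β → β-cutoff, skip 1
I [α=6,β=+∞]: v=-8
Root [α=-∞,β=+∞]: v=6
Leaves evaluated: 18 of 23.

18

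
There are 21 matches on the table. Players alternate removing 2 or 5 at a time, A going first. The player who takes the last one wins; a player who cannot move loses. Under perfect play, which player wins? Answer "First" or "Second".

Second

Compute winning (W) and losing (L) positions by backward induction:
i:   0  1  2  3  4  5  6  7  8  9 10 11 12 13 14 15 16 17 18 19 20 21
     L  L  W  W  L  W  W  L  L  W  W  L  W  W  L  L  W  W  L  W  W  L
Position 21 is L, so the second player wins.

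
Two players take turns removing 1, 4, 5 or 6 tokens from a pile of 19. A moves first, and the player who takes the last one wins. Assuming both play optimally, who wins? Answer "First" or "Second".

First

W/L table (W = player to move can force a win):
i:   0  1  2  3  4  5  6  7  8  9 10 11 12 13 14 15 16 17 18 19
     L  W  L  W  W  W  W  W  W  L  W  L  W  W  W  W  W  W  L  W
Position 19 is W, so the first player wins.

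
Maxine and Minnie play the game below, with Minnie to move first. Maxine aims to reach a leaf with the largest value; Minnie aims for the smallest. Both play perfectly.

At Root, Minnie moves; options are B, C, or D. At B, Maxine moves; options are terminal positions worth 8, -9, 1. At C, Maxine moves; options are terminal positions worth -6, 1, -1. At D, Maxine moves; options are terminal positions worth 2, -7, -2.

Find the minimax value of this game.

1

B (Maxine): max(8, -9, 1) = 8
C (Maxine): max(-6, 1, -1) = 1
D (Maxine): max(2, -7, -2) = 2
Root (Minnie): min(8, 1, 2) = 1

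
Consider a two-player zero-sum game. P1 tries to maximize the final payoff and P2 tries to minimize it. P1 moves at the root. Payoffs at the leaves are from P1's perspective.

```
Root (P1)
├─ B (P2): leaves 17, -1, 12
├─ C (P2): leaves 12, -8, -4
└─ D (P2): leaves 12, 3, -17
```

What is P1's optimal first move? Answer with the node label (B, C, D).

B (P2): min(17, -1, 12) = -1
C (P2): min(12, -8, -4) = -8
D (P2): min(12, 3, -17) = -17
Root (P1): max(-1, -8, -17) = -1
P1 picks the child with the highest value: B (value -1).

B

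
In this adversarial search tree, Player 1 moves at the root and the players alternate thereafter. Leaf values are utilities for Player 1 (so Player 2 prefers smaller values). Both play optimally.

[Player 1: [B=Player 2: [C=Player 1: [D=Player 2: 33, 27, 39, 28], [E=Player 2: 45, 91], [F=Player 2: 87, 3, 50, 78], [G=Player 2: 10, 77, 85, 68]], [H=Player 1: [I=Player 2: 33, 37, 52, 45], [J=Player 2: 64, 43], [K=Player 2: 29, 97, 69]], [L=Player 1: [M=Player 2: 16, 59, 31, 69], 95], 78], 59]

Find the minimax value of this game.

59

D (Player 2): min(33, 27, 39, 28) = 27
E (Player 2): min(45, 91) = 45
F (Player 2): min(87, 3, 50, 78) = 3
G (Player 2): min(10, 77, 85, 68) = 10
C (Player 1): max(27, 45, 3, 10) = 45
I (Player 2): min(33, 37, 52, 45) = 33
J (Player 2): min(64, 43) = 43
K (Player 2): min(29, 97, 69) = 29
H (Player 1): max(33, 43, 29) = 43
M (Player 2): min(16, 59, 31, 69) = 16
L (Player 1): max(16, 95) = 95
B (Player 2): min(45, 43, 95, 78) = 43
Root (Player 1): max(43, 59) = 59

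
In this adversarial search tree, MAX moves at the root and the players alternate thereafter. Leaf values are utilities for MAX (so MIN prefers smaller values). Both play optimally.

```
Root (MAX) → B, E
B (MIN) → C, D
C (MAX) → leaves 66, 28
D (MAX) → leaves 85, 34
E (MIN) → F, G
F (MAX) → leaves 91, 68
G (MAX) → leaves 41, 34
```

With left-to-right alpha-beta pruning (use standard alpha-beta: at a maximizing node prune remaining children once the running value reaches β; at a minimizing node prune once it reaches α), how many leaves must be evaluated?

C [α=-∞,β=+∞]: v=66
D [α=-∞,β=66]: v=85 after child 1 ≥ β → β-cutoff, skip 1
B [α=-∞,β=+∞]: v=66
F [α=66,β=+∞]: v=91
G [α=66,β=91]: v=41
E [α=66,β=+∞]: v=41
Root [α=-∞,β=+∞]: v=66
Leaves evaluated: 7 of 8.

7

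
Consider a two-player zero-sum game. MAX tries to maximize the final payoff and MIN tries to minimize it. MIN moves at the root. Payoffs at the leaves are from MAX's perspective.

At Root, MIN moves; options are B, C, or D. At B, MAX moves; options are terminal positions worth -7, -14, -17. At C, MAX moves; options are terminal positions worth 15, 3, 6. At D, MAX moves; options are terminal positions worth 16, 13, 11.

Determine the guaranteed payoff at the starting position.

-7

B (MAX): max(-7, -14, -17) = -7
C (MAX): max(15, 3, 6) = 15
D (MAX): max(16, 13, 11) = 16
Root (MIN): min(-7, 15, 16) = -7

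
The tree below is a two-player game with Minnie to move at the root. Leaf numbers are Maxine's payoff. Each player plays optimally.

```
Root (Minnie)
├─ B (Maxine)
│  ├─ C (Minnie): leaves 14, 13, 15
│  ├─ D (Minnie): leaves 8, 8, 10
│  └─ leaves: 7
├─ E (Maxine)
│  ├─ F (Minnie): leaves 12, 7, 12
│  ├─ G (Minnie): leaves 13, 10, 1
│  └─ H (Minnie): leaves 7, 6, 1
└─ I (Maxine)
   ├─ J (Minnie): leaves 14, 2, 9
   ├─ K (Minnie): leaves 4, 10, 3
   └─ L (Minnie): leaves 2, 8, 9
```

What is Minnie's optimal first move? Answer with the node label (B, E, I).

C (Minnie): min(14, 13, 15) = 13
D (Minnie): min(8, 8, 10) = 8
B (Maxine): max(13, 8, 7) = 13
F (Minnie): min(12, 7, 12) = 7
G (Minnie): min(13, 10, 1) = 1
H (Minnie): min(7, 6, 1) = 1
E (Maxine): max(7, 1, 1) = 7
J (Minnie): min(14, 2, 9) = 2
K (Minnie): min(4, 10, 3) = 3
L (Minnie): min(2, 8, 9) = 2
I (Maxine): max(2, 3, 2) = 3
Root (Minnie): min(13, 7, 3) = 3
Minnie picks the child with the lowest value: I (value 3).

I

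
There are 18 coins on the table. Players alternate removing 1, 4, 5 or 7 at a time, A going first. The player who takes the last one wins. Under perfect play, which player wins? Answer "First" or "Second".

W/L table (W = player to move can force a win):
i:   0  1  2  3  4  5  6  7  8  9 10 11 12 13 14 15 16 17 18
     L  W  L  W  W  W  W  W  L  W  L  W  W  W  W  W  L  W  L
Position 18 is L, so the second player wins.

Second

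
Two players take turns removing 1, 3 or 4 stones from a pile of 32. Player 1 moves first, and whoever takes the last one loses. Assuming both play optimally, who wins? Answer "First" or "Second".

Positions where the player to move wins (W) vs loses (L):
i:   0  1  2  3  4  5  6  7  8  9 10 11 12 13 14 15 16 17 18 19 20 21 22 23 24 25 26 27 28 29 30 31 32
     W  L  W  L  W  W  W  W  L  W  L  W  W  W  W  L  W  L  W  W  W  W  L  W  L  W  W  W  W  L  W  L  W
Position 32 is W, so the first player wins.

First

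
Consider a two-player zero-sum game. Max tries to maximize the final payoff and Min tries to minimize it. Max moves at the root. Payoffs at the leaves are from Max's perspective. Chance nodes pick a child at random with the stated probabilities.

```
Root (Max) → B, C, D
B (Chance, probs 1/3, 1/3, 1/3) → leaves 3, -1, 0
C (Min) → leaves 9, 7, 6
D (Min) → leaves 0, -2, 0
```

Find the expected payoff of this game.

6

B (Chance): 1/3·3 + 1/3·-1 + 1/3·0 = 0.67
C (Min): min(9, 7, 6) = 6
D (Min): min(0, -2, 0) = -2
Root (Max): max(0.67, 6, -2) = 6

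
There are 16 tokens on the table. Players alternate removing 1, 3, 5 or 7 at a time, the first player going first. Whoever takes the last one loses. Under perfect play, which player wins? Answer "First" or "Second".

Positions where the player to move wins (W) vs loses (L):
i:   0  1  2  3  4  5  6  7  8  9 10 11 12 13 14 15 16
     W  L  W  L  W  L  W  L  W  L  W  L  W  L  W  L  W
Position 16 is W, so the first player wins.

First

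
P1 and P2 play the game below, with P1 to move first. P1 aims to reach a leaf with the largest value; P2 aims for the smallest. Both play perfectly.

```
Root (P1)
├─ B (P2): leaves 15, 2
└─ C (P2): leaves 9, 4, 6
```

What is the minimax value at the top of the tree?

B (P2): min(15, 2) = 2
C (P2): min(9, 4, 6) = 4
Root (P1): max(2, 4) = 4

4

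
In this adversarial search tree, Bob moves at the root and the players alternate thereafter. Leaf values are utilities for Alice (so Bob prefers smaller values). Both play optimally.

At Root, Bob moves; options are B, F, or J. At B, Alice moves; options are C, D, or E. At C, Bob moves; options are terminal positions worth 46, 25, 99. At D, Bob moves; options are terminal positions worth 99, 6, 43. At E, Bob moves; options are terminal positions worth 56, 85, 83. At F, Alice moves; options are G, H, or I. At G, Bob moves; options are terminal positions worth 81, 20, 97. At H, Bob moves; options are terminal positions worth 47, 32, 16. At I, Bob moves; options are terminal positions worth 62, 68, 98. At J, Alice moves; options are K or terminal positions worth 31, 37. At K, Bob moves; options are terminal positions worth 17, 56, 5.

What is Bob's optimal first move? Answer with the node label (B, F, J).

C (Bob): min(46, 25, 99) = 25
D (Bob): min(99, 6, 43) = 6
E (Bob): min(56, 85, 83) = 56
B (Alice): max(25, 6, 56) = 56
G (Bob): min(81, 20, 97) = 20
H (Bob): min(47, 32, 16) = 16
I (Bob): min(62, 68, 98) = 62
F (Alice): max(20, 16, 62) = 62
K (Bob): min(17, 56, 5) = 5
J (Alice): max(5, 31, 37) = 37
Root (Bob): min(56, 62, 37) = 37
Bob picks the child with the lowest value: J (value 37).

J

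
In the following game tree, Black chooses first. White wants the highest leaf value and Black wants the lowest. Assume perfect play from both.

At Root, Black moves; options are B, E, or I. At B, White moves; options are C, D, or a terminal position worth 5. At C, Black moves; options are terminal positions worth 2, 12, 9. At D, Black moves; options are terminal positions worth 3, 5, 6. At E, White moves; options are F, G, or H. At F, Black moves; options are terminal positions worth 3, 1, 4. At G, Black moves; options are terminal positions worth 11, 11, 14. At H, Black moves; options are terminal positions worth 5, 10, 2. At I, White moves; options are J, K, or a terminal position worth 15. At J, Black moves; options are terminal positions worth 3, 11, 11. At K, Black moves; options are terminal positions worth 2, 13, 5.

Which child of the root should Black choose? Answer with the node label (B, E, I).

C (Black): min(2, 12, 9) = 2
D (Black): min(3, 5, 6) = 3
B (White): max(2, 3, 5) = 5
F (Black): min(3, 1, 4) = 1
G (Black): min(11, 11, 14) = 11
H (Black): min(5, 10, 2) = 2
E (White): max(1, 11, 2) = 11
J (Black): min(3, 11, 11) = 3
K (Black): min(2, 13, 5) = 2
I (White): max(3, 2, 15) = 15
Root (Black): min(5, 11, 15) = 5
Black picks the child with the lowest value: B (value 5).

B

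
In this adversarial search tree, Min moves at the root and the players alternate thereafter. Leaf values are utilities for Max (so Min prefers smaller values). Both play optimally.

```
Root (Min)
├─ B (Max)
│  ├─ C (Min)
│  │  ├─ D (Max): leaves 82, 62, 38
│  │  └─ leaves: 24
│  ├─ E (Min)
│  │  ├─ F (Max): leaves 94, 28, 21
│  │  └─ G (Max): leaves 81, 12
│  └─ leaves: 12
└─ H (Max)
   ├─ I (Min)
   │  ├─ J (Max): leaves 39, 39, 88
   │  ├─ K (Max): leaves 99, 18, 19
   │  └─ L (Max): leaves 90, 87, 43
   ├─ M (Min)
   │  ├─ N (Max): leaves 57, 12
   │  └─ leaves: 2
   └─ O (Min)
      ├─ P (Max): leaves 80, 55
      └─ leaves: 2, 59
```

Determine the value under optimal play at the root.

D (Max): max(82, 62, 38) = 82
C (Min): min(82, 24) = 24
F (Max): max(94, 28, 21) = 94
G (Max): max(81, 12) = 81
E (Min): min(94, 81) = 81
B (Max): max(24, 81, 12) = 81
J (Max): max(39, 39, 88) = 88
K (Max): max(99, 18, 19) = 99
L (Max): max(90, 87, 43) = 90
I (Min): min(88, 99, 90) = 88
N (Max): max(57, 12) = 57
M (Min): min(57, 2) = 2
P (Max): max(80, 55) = 80
O (Min): min(80, 2, 59) = 2
H (Max): max(88, 2, 2) = 88
Root (Min): min(81, 88) = 81

81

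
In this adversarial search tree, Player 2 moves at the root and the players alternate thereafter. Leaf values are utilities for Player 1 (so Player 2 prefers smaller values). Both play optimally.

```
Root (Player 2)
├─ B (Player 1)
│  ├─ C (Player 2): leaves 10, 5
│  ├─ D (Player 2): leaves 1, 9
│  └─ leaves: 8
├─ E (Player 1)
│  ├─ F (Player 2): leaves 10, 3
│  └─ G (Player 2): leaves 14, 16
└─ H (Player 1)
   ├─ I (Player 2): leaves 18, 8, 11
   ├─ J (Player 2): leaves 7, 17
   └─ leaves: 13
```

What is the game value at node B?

8

C: min(10, 5) = 5
D: min(1, 9) = 1
B: max(5, 1, 8) = 8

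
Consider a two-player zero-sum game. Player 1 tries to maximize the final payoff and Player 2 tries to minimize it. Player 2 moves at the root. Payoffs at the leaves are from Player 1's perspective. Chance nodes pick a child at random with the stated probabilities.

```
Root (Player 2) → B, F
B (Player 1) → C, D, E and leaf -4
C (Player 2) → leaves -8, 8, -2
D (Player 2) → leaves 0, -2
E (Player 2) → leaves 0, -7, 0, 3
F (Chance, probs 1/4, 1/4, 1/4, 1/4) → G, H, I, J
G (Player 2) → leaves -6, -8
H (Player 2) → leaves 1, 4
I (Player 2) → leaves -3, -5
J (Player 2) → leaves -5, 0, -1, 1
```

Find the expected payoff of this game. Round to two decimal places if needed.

-4.25

C (Player 2): min(-8, 8, -2) = -8
D (Player 2): min(0, -2) = -2
E (Player 2): min(0, -7, 0, 3) = -7
B (Player 1): max(-8, -2, -7, -4) = -2
G (Player 2): min(-6, -8) = -8
H (Player 2): min(1, 4) = 1
I (Player 2): min(-3, -5) = -5
J (Player 2): min(-5, 0, -1, 1) = -5
F (Chance): 1/4·-8 + 1/4·1 + 1/4·-5 + 1/4·-5 = -4.25
Root (Player 2): min(-2, -4.25) = -4.25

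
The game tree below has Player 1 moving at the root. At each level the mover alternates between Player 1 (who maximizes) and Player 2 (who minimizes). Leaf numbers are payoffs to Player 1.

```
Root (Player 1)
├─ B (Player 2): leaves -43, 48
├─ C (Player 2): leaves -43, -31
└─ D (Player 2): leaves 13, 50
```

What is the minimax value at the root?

B (Player 2): min(-43, 48) = -43
C (Player 2): min(-43, -31) = -43
D (Player 2): min(13, 50) = 13
Root (Player 1): max(-43, -43, 13) = 13

13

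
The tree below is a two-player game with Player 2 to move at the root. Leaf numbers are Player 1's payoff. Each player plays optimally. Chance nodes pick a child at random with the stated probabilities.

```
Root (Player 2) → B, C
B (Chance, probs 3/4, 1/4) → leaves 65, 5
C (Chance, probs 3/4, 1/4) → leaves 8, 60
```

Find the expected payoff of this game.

21

B (Chance): 3/4·65 + 1/4·5 = 50
C (Chance): 3/4·8 + 1/4·60 = 21
Root (Player 2): min(50, 21) = 21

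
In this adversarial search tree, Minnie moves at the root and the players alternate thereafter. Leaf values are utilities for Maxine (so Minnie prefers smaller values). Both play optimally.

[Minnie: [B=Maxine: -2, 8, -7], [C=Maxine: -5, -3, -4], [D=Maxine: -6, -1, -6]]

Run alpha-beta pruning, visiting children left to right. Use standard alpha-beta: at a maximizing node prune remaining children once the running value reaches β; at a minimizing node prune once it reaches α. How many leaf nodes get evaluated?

B [α=-∞,β=+∞]: v=8
C [α=-∞,β=8]: v=-3
D [α=-∞,β=-3]: v=-1 after child 2 ≥ β → β-cutoff, skip 1
Root [α=-∞,β=+∞]: v=-3
Leaves evaluated: 8 of 9.

8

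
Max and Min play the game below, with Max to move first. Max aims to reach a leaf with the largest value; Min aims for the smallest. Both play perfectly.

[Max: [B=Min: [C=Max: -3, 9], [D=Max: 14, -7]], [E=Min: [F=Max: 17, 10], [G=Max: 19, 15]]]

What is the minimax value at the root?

17

C (Max): max(-3, 9) = 9
D (Max): max(14, -7) = 14
B (Min): min(9, 14) = 9
F (Max): max(17, 10) = 17
G (Max): max(19, 15) = 19
E (Min): min(17, 19) = 17
Root (Max): max(9, 17) = 17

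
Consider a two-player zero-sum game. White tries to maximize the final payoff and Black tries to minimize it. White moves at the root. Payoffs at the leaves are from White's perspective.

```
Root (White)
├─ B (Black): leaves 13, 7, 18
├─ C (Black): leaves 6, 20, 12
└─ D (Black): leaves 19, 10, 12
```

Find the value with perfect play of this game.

B (Black): min(13, 7, 18) = 7
C (Black): min(6, 20, 12) = 6
D (Black): min(19, 10, 12) = 10
Root (White): max(7, 6, 10) = 10

10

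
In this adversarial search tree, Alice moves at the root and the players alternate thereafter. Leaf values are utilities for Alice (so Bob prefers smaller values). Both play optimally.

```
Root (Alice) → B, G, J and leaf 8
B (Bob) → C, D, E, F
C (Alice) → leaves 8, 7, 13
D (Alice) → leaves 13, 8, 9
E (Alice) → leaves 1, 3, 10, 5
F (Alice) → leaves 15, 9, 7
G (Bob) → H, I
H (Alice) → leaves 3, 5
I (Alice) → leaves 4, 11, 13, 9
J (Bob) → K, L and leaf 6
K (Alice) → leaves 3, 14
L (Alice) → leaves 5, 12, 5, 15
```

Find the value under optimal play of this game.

C (Alice): max(8, 7, 13) = 13
D (Alice): max(13, 8, 9) = 13
E (Alice): max(1, 3, 10, 5) = 10
F (Alice): max(15, 9, 7) = 15
B (Bob): min(13, 13, 10, 15) = 10
H (Alice): max(3, 5) = 5
I (Alice): max(4, 11, 13, 9) = 13
G (Bob): min(5, 13) = 5
K (Alice): max(3, 14) = 14
L (Alice): max(5, 12, 5, 15) = 15
J (Bob): min(14, 15, 6) = 6
Root (Alice): max(10, 5, 6, 8) = 10

10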